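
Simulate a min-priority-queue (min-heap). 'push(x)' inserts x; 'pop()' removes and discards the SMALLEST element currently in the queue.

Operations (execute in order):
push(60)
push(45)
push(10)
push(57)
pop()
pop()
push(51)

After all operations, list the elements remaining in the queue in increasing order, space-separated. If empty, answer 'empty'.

push(60): heap contents = [60]
push(45): heap contents = [45, 60]
push(10): heap contents = [10, 45, 60]
push(57): heap contents = [10, 45, 57, 60]
pop() → 10: heap contents = [45, 57, 60]
pop() → 45: heap contents = [57, 60]
push(51): heap contents = [51, 57, 60]

Answer: 51 57 60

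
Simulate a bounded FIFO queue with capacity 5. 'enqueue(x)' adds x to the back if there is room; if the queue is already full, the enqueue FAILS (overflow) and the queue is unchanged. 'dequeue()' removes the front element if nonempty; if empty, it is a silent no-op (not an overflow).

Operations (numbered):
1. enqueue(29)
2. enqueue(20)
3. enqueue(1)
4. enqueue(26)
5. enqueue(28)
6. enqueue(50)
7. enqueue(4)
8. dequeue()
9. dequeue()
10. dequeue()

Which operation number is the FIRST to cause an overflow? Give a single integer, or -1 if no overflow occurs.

1. enqueue(29): size=1
2. enqueue(20): size=2
3. enqueue(1): size=3
4. enqueue(26): size=4
5. enqueue(28): size=5
6. enqueue(50): size=5=cap → OVERFLOW (fail)
7. enqueue(4): size=5=cap → OVERFLOW (fail)
8. dequeue(): size=4
9. dequeue(): size=3
10. dequeue(): size=2

Answer: 6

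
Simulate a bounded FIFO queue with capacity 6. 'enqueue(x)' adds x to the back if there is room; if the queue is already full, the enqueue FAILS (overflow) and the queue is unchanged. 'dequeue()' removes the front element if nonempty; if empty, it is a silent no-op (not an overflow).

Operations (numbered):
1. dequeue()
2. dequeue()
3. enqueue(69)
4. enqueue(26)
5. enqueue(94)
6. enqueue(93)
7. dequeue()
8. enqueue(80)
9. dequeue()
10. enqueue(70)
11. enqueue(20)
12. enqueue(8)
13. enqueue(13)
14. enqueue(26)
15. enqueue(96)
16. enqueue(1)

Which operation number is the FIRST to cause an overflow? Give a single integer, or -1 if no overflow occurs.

Answer: 13

Derivation:
1. dequeue(): empty, no-op, size=0
2. dequeue(): empty, no-op, size=0
3. enqueue(69): size=1
4. enqueue(26): size=2
5. enqueue(94): size=3
6. enqueue(93): size=4
7. dequeue(): size=3
8. enqueue(80): size=4
9. dequeue(): size=3
10. enqueue(70): size=4
11. enqueue(20): size=5
12. enqueue(8): size=6
13. enqueue(13): size=6=cap → OVERFLOW (fail)
14. enqueue(26): size=6=cap → OVERFLOW (fail)
15. enqueue(96): size=6=cap → OVERFLOW (fail)
16. enqueue(1): size=6=cap → OVERFLOW (fail)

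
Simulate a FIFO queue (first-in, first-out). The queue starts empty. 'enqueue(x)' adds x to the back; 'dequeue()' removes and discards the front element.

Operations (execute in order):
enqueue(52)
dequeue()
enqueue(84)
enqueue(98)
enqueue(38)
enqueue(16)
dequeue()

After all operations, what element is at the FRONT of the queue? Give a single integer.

enqueue(52): queue = [52]
dequeue(): queue = []
enqueue(84): queue = [84]
enqueue(98): queue = [84, 98]
enqueue(38): queue = [84, 98, 38]
enqueue(16): queue = [84, 98, 38, 16]
dequeue(): queue = [98, 38, 16]

Answer: 98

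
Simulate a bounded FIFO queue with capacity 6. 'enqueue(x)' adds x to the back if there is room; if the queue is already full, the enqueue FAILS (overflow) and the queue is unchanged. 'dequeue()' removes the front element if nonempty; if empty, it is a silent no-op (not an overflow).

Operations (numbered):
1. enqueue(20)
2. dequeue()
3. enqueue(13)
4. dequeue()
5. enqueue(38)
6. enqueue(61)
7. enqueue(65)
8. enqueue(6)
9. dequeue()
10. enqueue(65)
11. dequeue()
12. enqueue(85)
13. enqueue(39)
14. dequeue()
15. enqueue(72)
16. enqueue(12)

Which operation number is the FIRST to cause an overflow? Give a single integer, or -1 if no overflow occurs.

1. enqueue(20): size=1
2. dequeue(): size=0
3. enqueue(13): size=1
4. dequeue(): size=0
5. enqueue(38): size=1
6. enqueue(61): size=2
7. enqueue(65): size=3
8. enqueue(6): size=4
9. dequeue(): size=3
10. enqueue(65): size=4
11. dequeue(): size=3
12. enqueue(85): size=4
13. enqueue(39): size=5
14. dequeue(): size=4
15. enqueue(72): size=5
16. enqueue(12): size=6

Answer: -1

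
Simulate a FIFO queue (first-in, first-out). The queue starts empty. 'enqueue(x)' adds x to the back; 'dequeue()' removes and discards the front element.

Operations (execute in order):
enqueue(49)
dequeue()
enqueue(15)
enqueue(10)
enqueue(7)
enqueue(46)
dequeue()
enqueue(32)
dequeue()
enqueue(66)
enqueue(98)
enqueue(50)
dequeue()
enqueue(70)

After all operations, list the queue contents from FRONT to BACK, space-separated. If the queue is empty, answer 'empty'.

enqueue(49): [49]
dequeue(): []
enqueue(15): [15]
enqueue(10): [15, 10]
enqueue(7): [15, 10, 7]
enqueue(46): [15, 10, 7, 46]
dequeue(): [10, 7, 46]
enqueue(32): [10, 7, 46, 32]
dequeue(): [7, 46, 32]
enqueue(66): [7, 46, 32, 66]
enqueue(98): [7, 46, 32, 66, 98]
enqueue(50): [7, 46, 32, 66, 98, 50]
dequeue(): [46, 32, 66, 98, 50]
enqueue(70): [46, 32, 66, 98, 50, 70]

Answer: 46 32 66 98 50 70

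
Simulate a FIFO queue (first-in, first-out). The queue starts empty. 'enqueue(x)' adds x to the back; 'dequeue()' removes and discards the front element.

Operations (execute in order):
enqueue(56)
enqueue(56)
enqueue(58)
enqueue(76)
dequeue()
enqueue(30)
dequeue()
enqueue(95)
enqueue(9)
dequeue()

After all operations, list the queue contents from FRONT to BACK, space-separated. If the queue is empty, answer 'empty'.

Answer: 76 30 95 9

Derivation:
enqueue(56): [56]
enqueue(56): [56, 56]
enqueue(58): [56, 56, 58]
enqueue(76): [56, 56, 58, 76]
dequeue(): [56, 58, 76]
enqueue(30): [56, 58, 76, 30]
dequeue(): [58, 76, 30]
enqueue(95): [58, 76, 30, 95]
enqueue(9): [58, 76, 30, 95, 9]
dequeue(): [76, 30, 95, 9]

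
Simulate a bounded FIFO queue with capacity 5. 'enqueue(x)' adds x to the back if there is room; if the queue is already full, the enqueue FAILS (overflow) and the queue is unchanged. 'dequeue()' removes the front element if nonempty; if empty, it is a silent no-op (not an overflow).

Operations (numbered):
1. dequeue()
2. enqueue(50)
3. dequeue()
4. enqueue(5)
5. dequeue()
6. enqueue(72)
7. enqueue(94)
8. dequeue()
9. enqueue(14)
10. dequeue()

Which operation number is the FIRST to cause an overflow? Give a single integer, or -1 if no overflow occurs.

Answer: -1

Derivation:
1. dequeue(): empty, no-op, size=0
2. enqueue(50): size=1
3. dequeue(): size=0
4. enqueue(5): size=1
5. dequeue(): size=0
6. enqueue(72): size=1
7. enqueue(94): size=2
8. dequeue(): size=1
9. enqueue(14): size=2
10. dequeue(): size=1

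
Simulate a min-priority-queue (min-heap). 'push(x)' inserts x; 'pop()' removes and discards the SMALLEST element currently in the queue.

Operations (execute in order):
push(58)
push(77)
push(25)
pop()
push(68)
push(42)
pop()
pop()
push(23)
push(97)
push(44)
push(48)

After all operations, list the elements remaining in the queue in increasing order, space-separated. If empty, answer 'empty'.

Answer: 23 44 48 68 77 97

Derivation:
push(58): heap contents = [58]
push(77): heap contents = [58, 77]
push(25): heap contents = [25, 58, 77]
pop() → 25: heap contents = [58, 77]
push(68): heap contents = [58, 68, 77]
push(42): heap contents = [42, 58, 68, 77]
pop() → 42: heap contents = [58, 68, 77]
pop() → 58: heap contents = [68, 77]
push(23): heap contents = [23, 68, 77]
push(97): heap contents = [23, 68, 77, 97]
push(44): heap contents = [23, 44, 68, 77, 97]
push(48): heap contents = [23, 44, 48, 68, 77, 97]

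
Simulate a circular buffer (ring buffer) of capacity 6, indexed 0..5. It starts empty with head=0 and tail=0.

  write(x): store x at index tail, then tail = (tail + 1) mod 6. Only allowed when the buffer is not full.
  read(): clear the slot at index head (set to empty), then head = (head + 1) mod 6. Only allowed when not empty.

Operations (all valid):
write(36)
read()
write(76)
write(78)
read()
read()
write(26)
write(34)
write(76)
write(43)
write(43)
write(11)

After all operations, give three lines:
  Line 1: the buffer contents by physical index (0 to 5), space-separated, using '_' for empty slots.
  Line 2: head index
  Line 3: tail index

write(36): buf=[36 _ _ _ _ _], head=0, tail=1, size=1
read(): buf=[_ _ _ _ _ _], head=1, tail=1, size=0
write(76): buf=[_ 76 _ _ _ _], head=1, tail=2, size=1
write(78): buf=[_ 76 78 _ _ _], head=1, tail=3, size=2
read(): buf=[_ _ 78 _ _ _], head=2, tail=3, size=1
read(): buf=[_ _ _ _ _ _], head=3, tail=3, size=0
write(26): buf=[_ _ _ 26 _ _], head=3, tail=4, size=1
write(34): buf=[_ _ _ 26 34 _], head=3, tail=5, size=2
write(76): buf=[_ _ _ 26 34 76], head=3, tail=0, size=3
write(43): buf=[43 _ _ 26 34 76], head=3, tail=1, size=4
write(43): buf=[43 43 _ 26 34 76], head=3, tail=2, size=5
write(11): buf=[43 43 11 26 34 76], head=3, tail=3, size=6

Answer: 43 43 11 26 34 76
3
3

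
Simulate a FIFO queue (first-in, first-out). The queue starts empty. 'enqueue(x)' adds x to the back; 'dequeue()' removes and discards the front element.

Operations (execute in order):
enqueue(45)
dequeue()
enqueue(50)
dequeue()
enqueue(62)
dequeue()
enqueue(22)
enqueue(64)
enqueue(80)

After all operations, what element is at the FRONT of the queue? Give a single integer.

Answer: 22

Derivation:
enqueue(45): queue = [45]
dequeue(): queue = []
enqueue(50): queue = [50]
dequeue(): queue = []
enqueue(62): queue = [62]
dequeue(): queue = []
enqueue(22): queue = [22]
enqueue(64): queue = [22, 64]
enqueue(80): queue = [22, 64, 80]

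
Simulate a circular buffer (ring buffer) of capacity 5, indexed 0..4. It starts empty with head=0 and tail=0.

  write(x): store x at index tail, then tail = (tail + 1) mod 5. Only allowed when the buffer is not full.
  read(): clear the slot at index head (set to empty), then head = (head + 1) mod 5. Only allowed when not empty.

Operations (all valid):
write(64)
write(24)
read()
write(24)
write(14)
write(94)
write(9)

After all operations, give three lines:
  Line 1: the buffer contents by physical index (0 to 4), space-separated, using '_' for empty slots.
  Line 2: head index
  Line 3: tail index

write(64): buf=[64 _ _ _ _], head=0, tail=1, size=1
write(24): buf=[64 24 _ _ _], head=0, tail=2, size=2
read(): buf=[_ 24 _ _ _], head=1, tail=2, size=1
write(24): buf=[_ 24 24 _ _], head=1, tail=3, size=2
write(14): buf=[_ 24 24 14 _], head=1, tail=4, size=3
write(94): buf=[_ 24 24 14 94], head=1, tail=0, size=4
write(9): buf=[9 24 24 14 94], head=1, tail=1, size=5

Answer: 9 24 24 14 94
1
1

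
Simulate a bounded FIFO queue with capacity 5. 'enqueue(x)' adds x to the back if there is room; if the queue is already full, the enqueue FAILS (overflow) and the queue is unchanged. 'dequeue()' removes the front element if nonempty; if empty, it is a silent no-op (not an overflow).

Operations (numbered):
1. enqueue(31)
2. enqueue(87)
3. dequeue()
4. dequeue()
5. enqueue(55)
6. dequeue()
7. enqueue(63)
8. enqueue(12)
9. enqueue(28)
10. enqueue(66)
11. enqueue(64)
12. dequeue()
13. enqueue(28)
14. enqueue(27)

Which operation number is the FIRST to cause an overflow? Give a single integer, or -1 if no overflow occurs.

1. enqueue(31): size=1
2. enqueue(87): size=2
3. dequeue(): size=1
4. dequeue(): size=0
5. enqueue(55): size=1
6. dequeue(): size=0
7. enqueue(63): size=1
8. enqueue(12): size=2
9. enqueue(28): size=3
10. enqueue(66): size=4
11. enqueue(64): size=5
12. dequeue(): size=4
13. enqueue(28): size=5
14. enqueue(27): size=5=cap → OVERFLOW (fail)

Answer: 14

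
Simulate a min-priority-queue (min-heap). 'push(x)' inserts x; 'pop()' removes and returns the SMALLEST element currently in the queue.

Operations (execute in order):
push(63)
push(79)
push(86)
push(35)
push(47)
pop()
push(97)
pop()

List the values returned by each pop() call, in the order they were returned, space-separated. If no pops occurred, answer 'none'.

Answer: 35 47

Derivation:
push(63): heap contents = [63]
push(79): heap contents = [63, 79]
push(86): heap contents = [63, 79, 86]
push(35): heap contents = [35, 63, 79, 86]
push(47): heap contents = [35, 47, 63, 79, 86]
pop() → 35: heap contents = [47, 63, 79, 86]
push(97): heap contents = [47, 63, 79, 86, 97]
pop() → 47: heap contents = [63, 79, 86, 97]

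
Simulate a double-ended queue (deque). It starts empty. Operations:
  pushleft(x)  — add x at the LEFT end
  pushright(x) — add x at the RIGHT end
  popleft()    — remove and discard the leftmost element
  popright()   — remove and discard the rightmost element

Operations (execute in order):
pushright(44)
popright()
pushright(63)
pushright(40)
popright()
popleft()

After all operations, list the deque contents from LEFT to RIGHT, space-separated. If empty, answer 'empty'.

Answer: empty

Derivation:
pushright(44): [44]
popright(): []
pushright(63): [63]
pushright(40): [63, 40]
popright(): [63]
popleft(): []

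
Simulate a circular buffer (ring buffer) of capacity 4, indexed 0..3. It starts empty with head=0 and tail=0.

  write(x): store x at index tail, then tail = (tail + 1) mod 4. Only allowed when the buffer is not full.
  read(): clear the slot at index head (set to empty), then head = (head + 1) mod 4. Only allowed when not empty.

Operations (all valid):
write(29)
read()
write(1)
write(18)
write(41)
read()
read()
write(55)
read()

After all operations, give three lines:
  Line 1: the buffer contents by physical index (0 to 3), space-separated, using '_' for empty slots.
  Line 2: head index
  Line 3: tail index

Answer: 55 _ _ _
0
1

Derivation:
write(29): buf=[29 _ _ _], head=0, tail=1, size=1
read(): buf=[_ _ _ _], head=1, tail=1, size=0
write(1): buf=[_ 1 _ _], head=1, tail=2, size=1
write(18): buf=[_ 1 18 _], head=1, tail=3, size=2
write(41): buf=[_ 1 18 41], head=1, tail=0, size=3
read(): buf=[_ _ 18 41], head=2, tail=0, size=2
read(): buf=[_ _ _ 41], head=3, tail=0, size=1
write(55): buf=[55 _ _ 41], head=3, tail=1, size=2
read(): buf=[55 _ _ _], head=0, tail=1, size=1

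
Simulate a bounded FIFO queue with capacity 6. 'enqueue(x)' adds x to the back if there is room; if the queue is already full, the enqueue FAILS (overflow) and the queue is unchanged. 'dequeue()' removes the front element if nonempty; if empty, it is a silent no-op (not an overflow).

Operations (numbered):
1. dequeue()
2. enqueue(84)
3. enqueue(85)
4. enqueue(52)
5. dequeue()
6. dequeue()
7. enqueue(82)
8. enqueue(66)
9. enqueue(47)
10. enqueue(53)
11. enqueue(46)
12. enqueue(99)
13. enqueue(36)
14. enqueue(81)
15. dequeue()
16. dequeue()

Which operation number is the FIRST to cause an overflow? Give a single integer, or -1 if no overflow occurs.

1. dequeue(): empty, no-op, size=0
2. enqueue(84): size=1
3. enqueue(85): size=2
4. enqueue(52): size=3
5. dequeue(): size=2
6. dequeue(): size=1
7. enqueue(82): size=2
8. enqueue(66): size=3
9. enqueue(47): size=4
10. enqueue(53): size=5
11. enqueue(46): size=6
12. enqueue(99): size=6=cap → OVERFLOW (fail)
13. enqueue(36): size=6=cap → OVERFLOW (fail)
14. enqueue(81): size=6=cap → OVERFLOW (fail)
15. dequeue(): size=5
16. dequeue(): size=4

Answer: 12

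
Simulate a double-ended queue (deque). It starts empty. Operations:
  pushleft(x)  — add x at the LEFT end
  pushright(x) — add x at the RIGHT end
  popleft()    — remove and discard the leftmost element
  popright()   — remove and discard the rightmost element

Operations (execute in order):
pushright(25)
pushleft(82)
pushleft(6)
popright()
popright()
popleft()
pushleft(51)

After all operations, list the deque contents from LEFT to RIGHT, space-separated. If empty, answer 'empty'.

pushright(25): [25]
pushleft(82): [82, 25]
pushleft(6): [6, 82, 25]
popright(): [6, 82]
popright(): [6]
popleft(): []
pushleft(51): [51]

Answer: 51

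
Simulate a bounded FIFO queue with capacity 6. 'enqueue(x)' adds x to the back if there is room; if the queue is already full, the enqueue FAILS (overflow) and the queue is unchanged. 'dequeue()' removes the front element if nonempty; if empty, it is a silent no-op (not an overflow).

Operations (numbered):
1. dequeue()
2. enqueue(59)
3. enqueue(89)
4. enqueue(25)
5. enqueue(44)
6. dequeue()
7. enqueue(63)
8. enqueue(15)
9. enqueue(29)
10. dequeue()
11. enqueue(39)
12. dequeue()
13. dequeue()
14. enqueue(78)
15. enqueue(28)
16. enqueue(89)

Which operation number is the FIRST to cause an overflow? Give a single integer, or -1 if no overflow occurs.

Answer: 16

Derivation:
1. dequeue(): empty, no-op, size=0
2. enqueue(59): size=1
3. enqueue(89): size=2
4. enqueue(25): size=3
5. enqueue(44): size=4
6. dequeue(): size=3
7. enqueue(63): size=4
8. enqueue(15): size=5
9. enqueue(29): size=6
10. dequeue(): size=5
11. enqueue(39): size=6
12. dequeue(): size=5
13. dequeue(): size=4
14. enqueue(78): size=5
15. enqueue(28): size=6
16. enqueue(89): size=6=cap → OVERFLOW (fail)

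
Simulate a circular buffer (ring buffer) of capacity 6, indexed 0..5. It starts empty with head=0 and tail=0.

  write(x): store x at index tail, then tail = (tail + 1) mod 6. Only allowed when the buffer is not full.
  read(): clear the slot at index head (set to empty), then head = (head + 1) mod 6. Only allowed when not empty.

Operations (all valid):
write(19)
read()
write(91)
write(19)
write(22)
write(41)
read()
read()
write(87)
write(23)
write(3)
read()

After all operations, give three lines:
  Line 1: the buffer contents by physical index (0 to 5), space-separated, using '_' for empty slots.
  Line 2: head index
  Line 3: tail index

Answer: 23 3 _ _ 41 87
4
2

Derivation:
write(19): buf=[19 _ _ _ _ _], head=0, tail=1, size=1
read(): buf=[_ _ _ _ _ _], head=1, tail=1, size=0
write(91): buf=[_ 91 _ _ _ _], head=1, tail=2, size=1
write(19): buf=[_ 91 19 _ _ _], head=1, tail=3, size=2
write(22): buf=[_ 91 19 22 _ _], head=1, tail=4, size=3
write(41): buf=[_ 91 19 22 41 _], head=1, tail=5, size=4
read(): buf=[_ _ 19 22 41 _], head=2, tail=5, size=3
read(): buf=[_ _ _ 22 41 _], head=3, tail=5, size=2
write(87): buf=[_ _ _ 22 41 87], head=3, tail=0, size=3
write(23): buf=[23 _ _ 22 41 87], head=3, tail=1, size=4
write(3): buf=[23 3 _ 22 41 87], head=3, tail=2, size=5
read(): buf=[23 3 _ _ 41 87], head=4, tail=2, size=4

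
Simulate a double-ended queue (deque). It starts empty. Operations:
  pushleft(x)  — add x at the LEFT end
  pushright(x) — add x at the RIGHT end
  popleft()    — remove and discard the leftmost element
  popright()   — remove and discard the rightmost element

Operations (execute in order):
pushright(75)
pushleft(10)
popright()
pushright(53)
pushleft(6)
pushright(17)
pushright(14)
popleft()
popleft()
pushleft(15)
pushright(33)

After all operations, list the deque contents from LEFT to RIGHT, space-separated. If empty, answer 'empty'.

pushright(75): [75]
pushleft(10): [10, 75]
popright(): [10]
pushright(53): [10, 53]
pushleft(6): [6, 10, 53]
pushright(17): [6, 10, 53, 17]
pushright(14): [6, 10, 53, 17, 14]
popleft(): [10, 53, 17, 14]
popleft(): [53, 17, 14]
pushleft(15): [15, 53, 17, 14]
pushright(33): [15, 53, 17, 14, 33]

Answer: 15 53 17 14 33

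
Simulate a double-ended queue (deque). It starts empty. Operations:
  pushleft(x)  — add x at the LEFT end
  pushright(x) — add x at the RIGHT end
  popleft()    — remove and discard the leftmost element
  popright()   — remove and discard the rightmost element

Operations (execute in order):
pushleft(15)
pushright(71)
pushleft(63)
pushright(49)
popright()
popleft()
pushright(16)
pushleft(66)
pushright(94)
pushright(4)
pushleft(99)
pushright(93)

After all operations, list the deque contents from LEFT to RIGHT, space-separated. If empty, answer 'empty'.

pushleft(15): [15]
pushright(71): [15, 71]
pushleft(63): [63, 15, 71]
pushright(49): [63, 15, 71, 49]
popright(): [63, 15, 71]
popleft(): [15, 71]
pushright(16): [15, 71, 16]
pushleft(66): [66, 15, 71, 16]
pushright(94): [66, 15, 71, 16, 94]
pushright(4): [66, 15, 71, 16, 94, 4]
pushleft(99): [99, 66, 15, 71, 16, 94, 4]
pushright(93): [99, 66, 15, 71, 16, 94, 4, 93]

Answer: 99 66 15 71 16 94 4 93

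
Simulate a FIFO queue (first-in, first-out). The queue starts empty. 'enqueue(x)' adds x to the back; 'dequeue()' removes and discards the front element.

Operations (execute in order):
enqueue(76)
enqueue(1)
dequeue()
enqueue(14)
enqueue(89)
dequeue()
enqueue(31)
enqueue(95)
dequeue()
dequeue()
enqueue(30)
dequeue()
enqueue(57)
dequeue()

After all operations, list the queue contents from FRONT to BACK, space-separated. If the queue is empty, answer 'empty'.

enqueue(76): [76]
enqueue(1): [76, 1]
dequeue(): [1]
enqueue(14): [1, 14]
enqueue(89): [1, 14, 89]
dequeue(): [14, 89]
enqueue(31): [14, 89, 31]
enqueue(95): [14, 89, 31, 95]
dequeue(): [89, 31, 95]
dequeue(): [31, 95]
enqueue(30): [31, 95, 30]
dequeue(): [95, 30]
enqueue(57): [95, 30, 57]
dequeue(): [30, 57]

Answer: 30 57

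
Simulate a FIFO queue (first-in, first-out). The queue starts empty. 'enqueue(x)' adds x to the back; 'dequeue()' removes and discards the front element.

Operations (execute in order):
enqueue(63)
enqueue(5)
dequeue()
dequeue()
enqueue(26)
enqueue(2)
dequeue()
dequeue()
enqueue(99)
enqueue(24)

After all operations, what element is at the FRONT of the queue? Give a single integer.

enqueue(63): queue = [63]
enqueue(5): queue = [63, 5]
dequeue(): queue = [5]
dequeue(): queue = []
enqueue(26): queue = [26]
enqueue(2): queue = [26, 2]
dequeue(): queue = [2]
dequeue(): queue = []
enqueue(99): queue = [99]
enqueue(24): queue = [99, 24]

Answer: 99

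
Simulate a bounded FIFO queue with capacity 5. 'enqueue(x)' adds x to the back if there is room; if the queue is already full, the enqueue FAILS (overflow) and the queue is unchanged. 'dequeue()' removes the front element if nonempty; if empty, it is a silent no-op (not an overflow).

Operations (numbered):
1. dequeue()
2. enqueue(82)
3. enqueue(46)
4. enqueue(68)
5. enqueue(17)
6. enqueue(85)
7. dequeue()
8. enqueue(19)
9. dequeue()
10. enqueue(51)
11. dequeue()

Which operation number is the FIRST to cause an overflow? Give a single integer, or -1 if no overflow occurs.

Answer: -1

Derivation:
1. dequeue(): empty, no-op, size=0
2. enqueue(82): size=1
3. enqueue(46): size=2
4. enqueue(68): size=3
5. enqueue(17): size=4
6. enqueue(85): size=5
7. dequeue(): size=4
8. enqueue(19): size=5
9. dequeue(): size=4
10. enqueue(51): size=5
11. dequeue(): size=4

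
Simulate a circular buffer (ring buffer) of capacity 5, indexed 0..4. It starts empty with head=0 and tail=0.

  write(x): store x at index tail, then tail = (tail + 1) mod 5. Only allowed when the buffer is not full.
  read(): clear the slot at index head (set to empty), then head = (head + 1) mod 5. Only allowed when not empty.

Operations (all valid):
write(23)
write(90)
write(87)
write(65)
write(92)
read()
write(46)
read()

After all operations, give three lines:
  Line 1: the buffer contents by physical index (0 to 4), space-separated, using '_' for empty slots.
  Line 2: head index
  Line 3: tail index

write(23): buf=[23 _ _ _ _], head=0, tail=1, size=1
write(90): buf=[23 90 _ _ _], head=0, tail=2, size=2
write(87): buf=[23 90 87 _ _], head=0, tail=3, size=3
write(65): buf=[23 90 87 65 _], head=0, tail=4, size=4
write(92): buf=[23 90 87 65 92], head=0, tail=0, size=5
read(): buf=[_ 90 87 65 92], head=1, tail=0, size=4
write(46): buf=[46 90 87 65 92], head=1, tail=1, size=5
read(): buf=[46 _ 87 65 92], head=2, tail=1, size=4

Answer: 46 _ 87 65 92
2
1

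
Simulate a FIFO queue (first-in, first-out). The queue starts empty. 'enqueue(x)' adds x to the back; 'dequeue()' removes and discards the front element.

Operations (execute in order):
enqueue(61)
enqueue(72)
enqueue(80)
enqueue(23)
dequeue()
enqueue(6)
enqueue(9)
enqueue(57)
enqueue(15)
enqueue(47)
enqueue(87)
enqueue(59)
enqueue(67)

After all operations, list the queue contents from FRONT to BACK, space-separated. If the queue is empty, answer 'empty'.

enqueue(61): [61]
enqueue(72): [61, 72]
enqueue(80): [61, 72, 80]
enqueue(23): [61, 72, 80, 23]
dequeue(): [72, 80, 23]
enqueue(6): [72, 80, 23, 6]
enqueue(9): [72, 80, 23, 6, 9]
enqueue(57): [72, 80, 23, 6, 9, 57]
enqueue(15): [72, 80, 23, 6, 9, 57, 15]
enqueue(47): [72, 80, 23, 6, 9, 57, 15, 47]
enqueue(87): [72, 80, 23, 6, 9, 57, 15, 47, 87]
enqueue(59): [72, 80, 23, 6, 9, 57, 15, 47, 87, 59]
enqueue(67): [72, 80, 23, 6, 9, 57, 15, 47, 87, 59, 67]

Answer: 72 80 23 6 9 57 15 47 87 59 67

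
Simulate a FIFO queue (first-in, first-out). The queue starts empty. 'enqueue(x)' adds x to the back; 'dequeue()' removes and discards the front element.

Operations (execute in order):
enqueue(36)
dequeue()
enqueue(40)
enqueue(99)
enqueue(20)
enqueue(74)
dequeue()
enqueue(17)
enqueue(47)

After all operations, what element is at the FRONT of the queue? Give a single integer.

enqueue(36): queue = [36]
dequeue(): queue = []
enqueue(40): queue = [40]
enqueue(99): queue = [40, 99]
enqueue(20): queue = [40, 99, 20]
enqueue(74): queue = [40, 99, 20, 74]
dequeue(): queue = [99, 20, 74]
enqueue(17): queue = [99, 20, 74, 17]
enqueue(47): queue = [99, 20, 74, 17, 47]

Answer: 99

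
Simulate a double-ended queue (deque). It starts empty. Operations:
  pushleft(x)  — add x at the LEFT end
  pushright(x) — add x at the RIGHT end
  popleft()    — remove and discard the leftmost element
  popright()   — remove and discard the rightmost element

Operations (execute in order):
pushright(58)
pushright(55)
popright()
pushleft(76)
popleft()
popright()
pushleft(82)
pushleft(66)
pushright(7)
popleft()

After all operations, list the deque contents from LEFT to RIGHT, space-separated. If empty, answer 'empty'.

Answer: 82 7

Derivation:
pushright(58): [58]
pushright(55): [58, 55]
popright(): [58]
pushleft(76): [76, 58]
popleft(): [58]
popright(): []
pushleft(82): [82]
pushleft(66): [66, 82]
pushright(7): [66, 82, 7]
popleft(): [82, 7]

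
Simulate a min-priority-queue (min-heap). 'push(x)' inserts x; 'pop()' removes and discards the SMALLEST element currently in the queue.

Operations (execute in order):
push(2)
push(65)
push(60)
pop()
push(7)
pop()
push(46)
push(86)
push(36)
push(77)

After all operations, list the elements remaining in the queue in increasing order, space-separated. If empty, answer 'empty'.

Answer: 36 46 60 65 77 86

Derivation:
push(2): heap contents = [2]
push(65): heap contents = [2, 65]
push(60): heap contents = [2, 60, 65]
pop() → 2: heap contents = [60, 65]
push(7): heap contents = [7, 60, 65]
pop() → 7: heap contents = [60, 65]
push(46): heap contents = [46, 60, 65]
push(86): heap contents = [46, 60, 65, 86]
push(36): heap contents = [36, 46, 60, 65, 86]
push(77): heap contents = [36, 46, 60, 65, 77, 86]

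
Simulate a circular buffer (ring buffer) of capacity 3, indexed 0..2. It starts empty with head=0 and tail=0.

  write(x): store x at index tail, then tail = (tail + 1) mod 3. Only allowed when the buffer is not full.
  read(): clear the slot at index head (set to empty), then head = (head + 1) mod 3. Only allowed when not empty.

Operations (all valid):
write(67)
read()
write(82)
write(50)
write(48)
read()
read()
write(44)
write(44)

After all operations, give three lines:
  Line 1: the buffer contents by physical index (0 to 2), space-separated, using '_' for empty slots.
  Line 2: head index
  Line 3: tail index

Answer: 48 44 44
0
0

Derivation:
write(67): buf=[67 _ _], head=0, tail=1, size=1
read(): buf=[_ _ _], head=1, tail=1, size=0
write(82): buf=[_ 82 _], head=1, tail=2, size=1
write(50): buf=[_ 82 50], head=1, tail=0, size=2
write(48): buf=[48 82 50], head=1, tail=1, size=3
read(): buf=[48 _ 50], head=2, tail=1, size=2
read(): buf=[48 _ _], head=0, tail=1, size=1
write(44): buf=[48 44 _], head=0, tail=2, size=2
write(44): buf=[48 44 44], head=0, tail=0, size=3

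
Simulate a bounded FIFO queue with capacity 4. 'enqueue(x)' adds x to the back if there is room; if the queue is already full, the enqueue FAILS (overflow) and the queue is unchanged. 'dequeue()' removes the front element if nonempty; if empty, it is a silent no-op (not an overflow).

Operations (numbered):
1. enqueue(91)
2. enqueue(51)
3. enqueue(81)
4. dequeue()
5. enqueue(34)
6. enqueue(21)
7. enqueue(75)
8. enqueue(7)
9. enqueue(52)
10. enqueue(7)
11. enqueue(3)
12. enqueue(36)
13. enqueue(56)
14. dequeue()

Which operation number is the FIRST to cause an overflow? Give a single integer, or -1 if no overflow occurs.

Answer: 7

Derivation:
1. enqueue(91): size=1
2. enqueue(51): size=2
3. enqueue(81): size=3
4. dequeue(): size=2
5. enqueue(34): size=3
6. enqueue(21): size=4
7. enqueue(75): size=4=cap → OVERFLOW (fail)
8. enqueue(7): size=4=cap → OVERFLOW (fail)
9. enqueue(52): size=4=cap → OVERFLOW (fail)
10. enqueue(7): size=4=cap → OVERFLOW (fail)
11. enqueue(3): size=4=cap → OVERFLOW (fail)
12. enqueue(36): size=4=cap → OVERFLOW (fail)
13. enqueue(56): size=4=cap → OVERFLOW (fail)
14. dequeue(): size=3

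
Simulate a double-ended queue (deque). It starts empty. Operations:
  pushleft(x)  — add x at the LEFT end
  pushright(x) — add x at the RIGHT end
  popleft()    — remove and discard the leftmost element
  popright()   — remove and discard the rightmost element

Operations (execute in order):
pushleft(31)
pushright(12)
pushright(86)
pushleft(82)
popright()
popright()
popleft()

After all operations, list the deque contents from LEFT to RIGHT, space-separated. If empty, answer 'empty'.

Answer: 31

Derivation:
pushleft(31): [31]
pushright(12): [31, 12]
pushright(86): [31, 12, 86]
pushleft(82): [82, 31, 12, 86]
popright(): [82, 31, 12]
popright(): [82, 31]
popleft(): [31]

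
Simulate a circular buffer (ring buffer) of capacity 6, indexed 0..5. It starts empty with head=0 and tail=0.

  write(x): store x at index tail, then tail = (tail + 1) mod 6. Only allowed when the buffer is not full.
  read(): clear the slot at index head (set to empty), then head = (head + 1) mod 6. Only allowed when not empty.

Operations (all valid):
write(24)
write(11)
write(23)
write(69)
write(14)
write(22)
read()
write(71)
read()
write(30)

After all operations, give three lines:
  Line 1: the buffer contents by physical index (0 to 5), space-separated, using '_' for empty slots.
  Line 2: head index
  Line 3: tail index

Answer: 71 30 23 69 14 22
2
2

Derivation:
write(24): buf=[24 _ _ _ _ _], head=0, tail=1, size=1
write(11): buf=[24 11 _ _ _ _], head=0, tail=2, size=2
write(23): buf=[24 11 23 _ _ _], head=0, tail=3, size=3
write(69): buf=[24 11 23 69 _ _], head=0, tail=4, size=4
write(14): buf=[24 11 23 69 14 _], head=0, tail=5, size=5
write(22): buf=[24 11 23 69 14 22], head=0, tail=0, size=6
read(): buf=[_ 11 23 69 14 22], head=1, tail=0, size=5
write(71): buf=[71 11 23 69 14 22], head=1, tail=1, size=6
read(): buf=[71 _ 23 69 14 22], head=2, tail=1, size=5
write(30): buf=[71 30 23 69 14 22], head=2, tail=2, size=6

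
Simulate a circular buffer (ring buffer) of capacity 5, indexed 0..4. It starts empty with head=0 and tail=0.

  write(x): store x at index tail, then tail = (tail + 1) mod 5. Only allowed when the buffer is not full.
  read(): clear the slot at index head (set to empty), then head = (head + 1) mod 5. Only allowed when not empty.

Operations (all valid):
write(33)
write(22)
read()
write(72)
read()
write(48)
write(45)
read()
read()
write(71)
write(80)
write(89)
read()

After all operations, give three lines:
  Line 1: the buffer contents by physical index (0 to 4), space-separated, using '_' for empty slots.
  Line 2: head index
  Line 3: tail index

write(33): buf=[33 _ _ _ _], head=0, tail=1, size=1
write(22): buf=[33 22 _ _ _], head=0, tail=2, size=2
read(): buf=[_ 22 _ _ _], head=1, tail=2, size=1
write(72): buf=[_ 22 72 _ _], head=1, tail=3, size=2
read(): buf=[_ _ 72 _ _], head=2, tail=3, size=1
write(48): buf=[_ _ 72 48 _], head=2, tail=4, size=2
write(45): buf=[_ _ 72 48 45], head=2, tail=0, size=3
read(): buf=[_ _ _ 48 45], head=3, tail=0, size=2
read(): buf=[_ _ _ _ 45], head=4, tail=0, size=1
write(71): buf=[71 _ _ _ 45], head=4, tail=1, size=2
write(80): buf=[71 80 _ _ 45], head=4, tail=2, size=3
write(89): buf=[71 80 89 _ 45], head=4, tail=3, size=4
read(): buf=[71 80 89 _ _], head=0, tail=3, size=3

Answer: 71 80 89 _ _
0
3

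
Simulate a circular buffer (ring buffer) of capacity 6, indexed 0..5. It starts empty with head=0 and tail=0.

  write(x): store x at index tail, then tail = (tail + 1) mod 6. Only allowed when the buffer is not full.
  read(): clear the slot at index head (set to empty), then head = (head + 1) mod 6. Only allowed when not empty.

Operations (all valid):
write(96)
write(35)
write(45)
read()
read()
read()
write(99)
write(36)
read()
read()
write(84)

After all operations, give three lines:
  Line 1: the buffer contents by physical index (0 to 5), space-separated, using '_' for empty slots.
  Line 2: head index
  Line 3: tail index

Answer: _ _ _ _ _ 84
5
0

Derivation:
write(96): buf=[96 _ _ _ _ _], head=0, tail=1, size=1
write(35): buf=[96 35 _ _ _ _], head=0, tail=2, size=2
write(45): buf=[96 35 45 _ _ _], head=0, tail=3, size=3
read(): buf=[_ 35 45 _ _ _], head=1, tail=3, size=2
read(): buf=[_ _ 45 _ _ _], head=2, tail=3, size=1
read(): buf=[_ _ _ _ _ _], head=3, tail=3, size=0
write(99): buf=[_ _ _ 99 _ _], head=3, tail=4, size=1
write(36): buf=[_ _ _ 99 36 _], head=3, tail=5, size=2
read(): buf=[_ _ _ _ 36 _], head=4, tail=5, size=1
read(): buf=[_ _ _ _ _ _], head=5, tail=5, size=0
write(84): buf=[_ _ _ _ _ 84], head=5, tail=0, size=1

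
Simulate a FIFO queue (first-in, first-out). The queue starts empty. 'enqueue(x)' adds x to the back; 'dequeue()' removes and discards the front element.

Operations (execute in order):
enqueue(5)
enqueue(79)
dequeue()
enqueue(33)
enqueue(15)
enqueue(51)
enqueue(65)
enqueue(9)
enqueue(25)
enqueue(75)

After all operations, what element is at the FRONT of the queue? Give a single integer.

enqueue(5): queue = [5]
enqueue(79): queue = [5, 79]
dequeue(): queue = [79]
enqueue(33): queue = [79, 33]
enqueue(15): queue = [79, 33, 15]
enqueue(51): queue = [79, 33, 15, 51]
enqueue(65): queue = [79, 33, 15, 51, 65]
enqueue(9): queue = [79, 33, 15, 51, 65, 9]
enqueue(25): queue = [79, 33, 15, 51, 65, 9, 25]
enqueue(75): queue = [79, 33, 15, 51, 65, 9, 25, 75]

Answer: 79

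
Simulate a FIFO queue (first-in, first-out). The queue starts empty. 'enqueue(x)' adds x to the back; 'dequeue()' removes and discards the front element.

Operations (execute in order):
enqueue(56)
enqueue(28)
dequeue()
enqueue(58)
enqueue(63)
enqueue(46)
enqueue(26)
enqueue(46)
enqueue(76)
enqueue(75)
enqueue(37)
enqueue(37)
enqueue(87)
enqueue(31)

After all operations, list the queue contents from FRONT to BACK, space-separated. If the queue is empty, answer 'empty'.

enqueue(56): [56]
enqueue(28): [56, 28]
dequeue(): [28]
enqueue(58): [28, 58]
enqueue(63): [28, 58, 63]
enqueue(46): [28, 58, 63, 46]
enqueue(26): [28, 58, 63, 46, 26]
enqueue(46): [28, 58, 63, 46, 26, 46]
enqueue(76): [28, 58, 63, 46, 26, 46, 76]
enqueue(75): [28, 58, 63, 46, 26, 46, 76, 75]
enqueue(37): [28, 58, 63, 46, 26, 46, 76, 75, 37]
enqueue(37): [28, 58, 63, 46, 26, 46, 76, 75, 37, 37]
enqueue(87): [28, 58, 63, 46, 26, 46, 76, 75, 37, 37, 87]
enqueue(31): [28, 58, 63, 46, 26, 46, 76, 75, 37, 37, 87, 31]

Answer: 28 58 63 46 26 46 76 75 37 37 87 31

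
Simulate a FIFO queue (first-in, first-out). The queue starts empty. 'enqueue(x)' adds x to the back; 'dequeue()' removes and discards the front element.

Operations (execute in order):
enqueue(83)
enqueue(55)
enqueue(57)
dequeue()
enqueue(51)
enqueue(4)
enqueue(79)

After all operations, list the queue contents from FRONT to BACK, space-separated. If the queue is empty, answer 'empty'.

enqueue(83): [83]
enqueue(55): [83, 55]
enqueue(57): [83, 55, 57]
dequeue(): [55, 57]
enqueue(51): [55, 57, 51]
enqueue(4): [55, 57, 51, 4]
enqueue(79): [55, 57, 51, 4, 79]

Answer: 55 57 51 4 79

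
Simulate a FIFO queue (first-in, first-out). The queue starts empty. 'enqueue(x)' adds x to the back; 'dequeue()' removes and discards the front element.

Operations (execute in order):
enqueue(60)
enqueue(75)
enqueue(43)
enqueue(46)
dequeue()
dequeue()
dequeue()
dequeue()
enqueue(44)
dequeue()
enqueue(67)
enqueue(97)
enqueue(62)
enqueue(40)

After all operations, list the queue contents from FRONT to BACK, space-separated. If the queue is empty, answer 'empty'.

enqueue(60): [60]
enqueue(75): [60, 75]
enqueue(43): [60, 75, 43]
enqueue(46): [60, 75, 43, 46]
dequeue(): [75, 43, 46]
dequeue(): [43, 46]
dequeue(): [46]
dequeue(): []
enqueue(44): [44]
dequeue(): []
enqueue(67): [67]
enqueue(97): [67, 97]
enqueue(62): [67, 97, 62]
enqueue(40): [67, 97, 62, 40]

Answer: 67 97 62 40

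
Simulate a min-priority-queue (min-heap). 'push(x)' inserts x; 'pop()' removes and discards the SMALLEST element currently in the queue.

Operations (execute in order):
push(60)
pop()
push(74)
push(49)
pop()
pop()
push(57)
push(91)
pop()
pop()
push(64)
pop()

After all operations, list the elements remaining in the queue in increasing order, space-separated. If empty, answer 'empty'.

Answer: empty

Derivation:
push(60): heap contents = [60]
pop() → 60: heap contents = []
push(74): heap contents = [74]
push(49): heap contents = [49, 74]
pop() → 49: heap contents = [74]
pop() → 74: heap contents = []
push(57): heap contents = [57]
push(91): heap contents = [57, 91]
pop() → 57: heap contents = [91]
pop() → 91: heap contents = []
push(64): heap contents = [64]
pop() → 64: heap contents = []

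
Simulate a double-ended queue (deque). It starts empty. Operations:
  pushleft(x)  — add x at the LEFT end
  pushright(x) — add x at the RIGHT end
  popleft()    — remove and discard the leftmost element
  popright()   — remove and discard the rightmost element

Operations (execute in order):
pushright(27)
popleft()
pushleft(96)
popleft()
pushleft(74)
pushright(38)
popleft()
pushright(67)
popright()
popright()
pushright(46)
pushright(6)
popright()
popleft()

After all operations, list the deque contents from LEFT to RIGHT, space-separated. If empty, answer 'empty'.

Answer: empty

Derivation:
pushright(27): [27]
popleft(): []
pushleft(96): [96]
popleft(): []
pushleft(74): [74]
pushright(38): [74, 38]
popleft(): [38]
pushright(67): [38, 67]
popright(): [38]
popright(): []
pushright(46): [46]
pushright(6): [46, 6]
popright(): [46]
popleft(): []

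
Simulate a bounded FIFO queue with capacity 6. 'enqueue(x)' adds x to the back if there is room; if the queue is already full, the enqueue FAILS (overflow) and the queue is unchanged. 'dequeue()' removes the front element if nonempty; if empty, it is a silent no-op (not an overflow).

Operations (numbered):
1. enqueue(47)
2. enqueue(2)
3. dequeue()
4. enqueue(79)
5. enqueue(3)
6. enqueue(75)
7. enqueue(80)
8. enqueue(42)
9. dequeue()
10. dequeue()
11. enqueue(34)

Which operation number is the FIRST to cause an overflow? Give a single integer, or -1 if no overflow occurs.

1. enqueue(47): size=1
2. enqueue(2): size=2
3. dequeue(): size=1
4. enqueue(79): size=2
5. enqueue(3): size=3
6. enqueue(75): size=4
7. enqueue(80): size=5
8. enqueue(42): size=6
9. dequeue(): size=5
10. dequeue(): size=4
11. enqueue(34): size=5

Answer: -1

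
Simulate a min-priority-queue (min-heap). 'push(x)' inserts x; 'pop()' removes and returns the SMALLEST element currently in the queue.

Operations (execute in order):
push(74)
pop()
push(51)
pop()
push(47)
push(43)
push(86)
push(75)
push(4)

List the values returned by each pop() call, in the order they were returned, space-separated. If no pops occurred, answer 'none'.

Answer: 74 51

Derivation:
push(74): heap contents = [74]
pop() → 74: heap contents = []
push(51): heap contents = [51]
pop() → 51: heap contents = []
push(47): heap contents = [47]
push(43): heap contents = [43, 47]
push(86): heap contents = [43, 47, 86]
push(75): heap contents = [43, 47, 75, 86]
push(4): heap contents = [4, 43, 47, 75, 86]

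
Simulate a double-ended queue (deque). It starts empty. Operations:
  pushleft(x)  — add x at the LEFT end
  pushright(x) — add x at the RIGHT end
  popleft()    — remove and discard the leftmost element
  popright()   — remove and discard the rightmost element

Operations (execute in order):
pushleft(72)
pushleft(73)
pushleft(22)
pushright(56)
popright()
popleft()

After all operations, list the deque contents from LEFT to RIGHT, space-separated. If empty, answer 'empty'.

Answer: 73 72

Derivation:
pushleft(72): [72]
pushleft(73): [73, 72]
pushleft(22): [22, 73, 72]
pushright(56): [22, 73, 72, 56]
popright(): [22, 73, 72]
popleft(): [73, 72]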